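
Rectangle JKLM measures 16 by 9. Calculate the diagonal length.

Using the Pythagorean theorem:
d² = 16² + 9² = 256 + 81 = 337
d = sqrt(337)

sqrt(337)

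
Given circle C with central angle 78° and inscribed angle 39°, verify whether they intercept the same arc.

By the inscribed angle theorem, if both angles subtend the same arc, the inscribed angle must be half the central angle.
Half of 78° = 39°, which equals the given inscribed angle of 39°.
Therefore, yes, they correspond to the same arc.

Yes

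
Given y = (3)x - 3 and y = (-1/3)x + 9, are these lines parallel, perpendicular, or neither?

Slope of line 1: m1 = 3
Slope of line 2: m2 = -1/3
m1 * m2 = (3) * (-1/3) = -1 = -1, so the lines are perpendicular.

Perpendicular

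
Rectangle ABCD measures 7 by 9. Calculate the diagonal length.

Using the Pythagorean theorem:
d² = 7² + 9² = 49 + 81 = 130
d = sqrt(130)

sqrt(130)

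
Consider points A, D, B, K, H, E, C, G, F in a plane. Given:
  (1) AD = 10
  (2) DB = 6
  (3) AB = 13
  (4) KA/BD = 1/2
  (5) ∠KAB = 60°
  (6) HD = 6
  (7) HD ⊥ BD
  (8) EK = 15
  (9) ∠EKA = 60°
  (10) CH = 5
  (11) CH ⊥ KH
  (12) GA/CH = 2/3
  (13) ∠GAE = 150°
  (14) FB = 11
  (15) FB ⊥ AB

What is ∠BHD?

Step 1: By the law of cosines on triangle HDB: HB² = 6² + 6² − 2·6·6·cos(90°) = 72, so HB = 6·√2.
Step 2: By the inverse law of cosines on triangle BHD: cos(∠BHD) = ((6·√2)² + 6² − 6²) / (2·6·√2·6) = 72/101.82 = 0.7071, so ∠BHD = 45°.

Therefore, the measure of angle ∠BHD = 45°.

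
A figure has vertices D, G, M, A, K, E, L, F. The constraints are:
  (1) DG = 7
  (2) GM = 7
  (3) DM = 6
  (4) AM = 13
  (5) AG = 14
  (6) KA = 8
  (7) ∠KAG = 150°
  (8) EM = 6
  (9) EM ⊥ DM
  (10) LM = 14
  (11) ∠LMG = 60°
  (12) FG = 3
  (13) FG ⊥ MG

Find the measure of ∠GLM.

Step 1: By the law of cosines on triangle LMG: LG² = 14² + 7² − 2·14·7·cos(60°) = 147, so LG = 7·√3.
Step 2: By the inverse law of cosines on triangle GLM: cos(∠GLM) = ((7·√3)² + 14² − 7²) / (2·7·√3·14) = 294/339.48 = 0.866, so ∠GLM = 30°.

Therefore, the measure of angle ∠GLM = 30°.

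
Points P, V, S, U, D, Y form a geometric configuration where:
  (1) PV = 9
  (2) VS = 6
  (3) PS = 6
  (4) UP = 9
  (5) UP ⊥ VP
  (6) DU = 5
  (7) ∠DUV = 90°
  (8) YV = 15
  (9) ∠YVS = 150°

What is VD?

Step 1: By the law of cosines on triangle UPV: UV² = 9² + 9² − 2·9·9·cos(90°) = 162, so UV = 9·√2.
Step 2: By the law of cosines on triangle VUD: VD² = (9·√2)² + 5² − 2·9·√2·5·cos(90°) = 187, so VD = √187.

Therefore, the length of VD = √187.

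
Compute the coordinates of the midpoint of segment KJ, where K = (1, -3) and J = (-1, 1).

The midpoint is the point halfway along the segment.
Move half the horizontal distance: 1 + (-1 - 1)/2 = 1 + -2/2 = 0
Move half the vertical distance: -3 + (1 - -3)/2 = -3 + 4/2 = -1
Midpoint = (0, -1)

(0, -1)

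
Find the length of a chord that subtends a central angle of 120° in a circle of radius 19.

Drop a perpendicular from the center to the chord, bisecting both the chord and the central angle.
Each half-chord = r sin(θ/2) = 19 sin(60°).
The full chord = 2 × 19 × sin(60°) = 19*sqrt(3).

19*sqrt(3)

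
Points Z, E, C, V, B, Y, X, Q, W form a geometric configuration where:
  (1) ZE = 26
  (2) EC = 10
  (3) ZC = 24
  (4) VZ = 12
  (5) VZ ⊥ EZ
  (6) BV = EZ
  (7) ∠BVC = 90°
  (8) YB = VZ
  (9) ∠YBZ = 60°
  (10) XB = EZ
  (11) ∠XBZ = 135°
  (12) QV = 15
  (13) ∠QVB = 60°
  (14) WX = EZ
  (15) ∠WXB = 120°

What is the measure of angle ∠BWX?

From the given relations: WX = EZ = 26; XB = EZ = 26.
Step 1: By the law of cosines on triangle WXB: WB² = 26² + 26² − 2·26·26·cos(120°) = 2028, so WB ≈ 45.03.
Step 2: By the inverse law of cosines on triangle BWX: cos(∠BWX) = (45.03² + 26² − 26²) / (2·45.03·26) = 2028/2341.73 = 0.866, so ∠BWX = 30°.

Therefore, the measure of angle ∠BWX = 30°.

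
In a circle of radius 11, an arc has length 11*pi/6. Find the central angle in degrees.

The full circumference is 2πr = 22*pi.
The arc is 11*pi/6 / 22*pi = 1/12 of the full circle.
So the central angle = 1/12 × 360° = 30°.

30°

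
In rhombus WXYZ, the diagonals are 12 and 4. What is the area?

The diagonals of a rhombus divide it into four right triangles.
Each triangle has legs 12/ 2 = 6 and 4/2 = 2, so each has area (1/2)*6*2 = 6.
Four such triangles give total area = (d1 * d2) / 2 = 24.

24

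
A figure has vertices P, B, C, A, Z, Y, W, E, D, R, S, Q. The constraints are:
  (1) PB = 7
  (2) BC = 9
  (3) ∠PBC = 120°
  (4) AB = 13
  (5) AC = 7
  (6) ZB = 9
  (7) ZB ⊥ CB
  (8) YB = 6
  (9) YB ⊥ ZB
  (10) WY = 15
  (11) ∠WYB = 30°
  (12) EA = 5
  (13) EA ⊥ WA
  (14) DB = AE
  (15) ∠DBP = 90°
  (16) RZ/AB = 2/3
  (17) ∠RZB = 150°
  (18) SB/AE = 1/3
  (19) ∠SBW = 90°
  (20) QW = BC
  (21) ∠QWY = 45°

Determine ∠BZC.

Step 1: By the law of cosines on triangle ZBC: ZC² = 9² + 9² − 2·9·9·cos(90°) = 162, so ZC = 9·√2.
Step 2: By the inverse law of cosines on triangle BZC: cos(∠BZC) = (9² + (9·√2)² − 9²) / (2·9·9·√2) = 162/229.1 = 0.7071, so ∠BZC = 45°.

Therefore, the measure of angle ∠BZC = 45°.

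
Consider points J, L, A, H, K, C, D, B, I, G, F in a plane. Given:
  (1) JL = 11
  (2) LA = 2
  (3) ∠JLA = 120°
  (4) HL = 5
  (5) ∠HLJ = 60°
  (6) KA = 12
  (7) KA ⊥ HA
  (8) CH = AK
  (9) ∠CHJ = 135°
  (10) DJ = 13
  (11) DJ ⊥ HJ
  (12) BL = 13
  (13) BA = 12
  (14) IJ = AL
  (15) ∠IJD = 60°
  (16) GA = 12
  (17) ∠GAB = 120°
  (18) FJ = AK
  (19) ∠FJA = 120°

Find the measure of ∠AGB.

Step 1: By the law of cosines on triangle GAB: GB² = 12² + 12² − 2·12·12·cos(120°) = 432, so GB = 12·√3.
Step 2: By the inverse law of cosines on triangle AGB: cos(∠AGB) = (12² + (12·√3)² − 12²) / (2·12·12·√3) = 432/498.83 = 0.866, so ∠AGB = 30°.

Therefore, the measure of angle ∠AGB = 30°.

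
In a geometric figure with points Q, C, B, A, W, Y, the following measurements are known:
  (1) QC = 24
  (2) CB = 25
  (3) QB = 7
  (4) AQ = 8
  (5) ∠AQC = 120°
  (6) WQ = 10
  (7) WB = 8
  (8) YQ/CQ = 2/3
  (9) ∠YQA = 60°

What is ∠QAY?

From the given relations: YQ = 2/3·CQ = 2/3·24 = 16.
Step 1: By the law of cosines on triangle AQY: AY² = 8² + 16² − 2·8·16·cos(60°) = 192, so AY = 8·√3.
Step 2: By the inverse law of cosines on triangle QAY: cos(∠QAY) = (8² + (8·√3)² − 16²) / (2·8·8·√3) = 0/221.7 = 0, so ∠QAY = 90°.

Therefore, the measure of angle ∠QAY = 90°.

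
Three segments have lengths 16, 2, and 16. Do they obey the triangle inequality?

Yes.
The triangle inequality requires that the sum of any two sides exceeds the third.
Here 2 + 16 = 18 > 16, so the condition is met.

Yes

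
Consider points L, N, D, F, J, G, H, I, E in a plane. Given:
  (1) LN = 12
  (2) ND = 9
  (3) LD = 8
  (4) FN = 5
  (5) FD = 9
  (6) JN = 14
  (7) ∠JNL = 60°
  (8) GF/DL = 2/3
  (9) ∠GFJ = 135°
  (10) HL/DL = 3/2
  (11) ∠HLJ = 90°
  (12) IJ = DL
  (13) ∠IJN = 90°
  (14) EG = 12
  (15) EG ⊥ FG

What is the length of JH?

From the given relations: HL = 3/2·DL = 3/2·8 = 12.
Step 1: By the law of cosines on triangle LNJ: LJ² = 12² + 14² − 2·12·14·cos(60°) = 172, so LJ = 2·√43.
Step 2: By the law of cosines on triangle JLH: JH² = (2·√43)² + 12² − 2·2·√43·12·cos(90°) = 316, so JH = 2·√79.

Therefore, the length of JH = 2·√79.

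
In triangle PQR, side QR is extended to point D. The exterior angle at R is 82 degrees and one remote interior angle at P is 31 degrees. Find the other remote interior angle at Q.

By the exterior angle theorem: exterior angle = sum of remote interior angles.
82 = 31 + angle Q
angle Q = 82 - 31 = 51 degrees

51 degrees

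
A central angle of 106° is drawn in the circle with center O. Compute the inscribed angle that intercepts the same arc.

Inscribed angle = 106° / 2 = 53° (inscribed angle theorem).

53°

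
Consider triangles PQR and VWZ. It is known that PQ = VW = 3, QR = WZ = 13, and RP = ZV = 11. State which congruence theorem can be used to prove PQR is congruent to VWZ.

The given information provides:
PQ = VW = 3, QR = WZ = 13, and RP = ZV = 11
This matches the SSS congruence theorem.
All three pairs of corresponding sides are equal (Side-Side-Side).

SSS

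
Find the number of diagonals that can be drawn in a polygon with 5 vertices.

Each of the 5 vertices connects to 2 non-adjacent vertices via diagonals.
Total connections = 5 × 2 = 10, but each diagonal is counted twice.
Number of diagonals = 10 / 2 = 5.

5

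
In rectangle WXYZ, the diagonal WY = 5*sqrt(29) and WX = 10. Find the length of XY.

The diagonal of a rectangle forms a right triangle with the two sides.
Rearranging the Pythagorean theorem: missing side = sqrt(d^2 - known^2).
= sqrt(725 - 100) = sqrt(625) = 25.

25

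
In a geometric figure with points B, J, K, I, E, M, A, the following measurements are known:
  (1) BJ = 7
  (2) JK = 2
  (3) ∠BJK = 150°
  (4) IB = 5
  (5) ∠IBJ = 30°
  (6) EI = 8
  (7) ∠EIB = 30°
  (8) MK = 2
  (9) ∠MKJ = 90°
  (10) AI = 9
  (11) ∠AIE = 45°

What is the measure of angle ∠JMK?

Step 1: By the law of cosines on triangle MKJ: MJ² = 2² + 2² − 2·2·2·cos(90°) = 8, so MJ = 2·√2.
Step 2: By the inverse law of cosines on triangle JMK: cos(∠JMK) = ((2·√2)² + 2² − 2²) / (2·2·√2·2) = 8/11.31 = 0.7071, so ∠JMK = 45°.

Therefore, the measure of angle ∠JMK = 45°.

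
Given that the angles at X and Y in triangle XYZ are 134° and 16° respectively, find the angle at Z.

angle Z = 180 - 134 - 16 = 30 degrees.

30 degrees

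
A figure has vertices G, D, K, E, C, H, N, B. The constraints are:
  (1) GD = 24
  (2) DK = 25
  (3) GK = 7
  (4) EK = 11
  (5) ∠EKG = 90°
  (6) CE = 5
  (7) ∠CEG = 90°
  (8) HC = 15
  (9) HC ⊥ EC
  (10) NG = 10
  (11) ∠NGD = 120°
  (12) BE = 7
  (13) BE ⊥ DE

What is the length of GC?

Step 1: By the law of cosines on triangle EKG: EG² = 11² + 7² − 2·11·7·cos(90°) = 170, so EG = √170.
Step 2: By the law of cosines on triangle GEC: GC² = √170² + 5² − 2·√170·5·cos(90°) = 195, so GC = √195.

Therefore, the length of GC = √195.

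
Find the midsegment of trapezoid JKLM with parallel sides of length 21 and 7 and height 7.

midsegment = (21 + 7) / 2 = 28 / 2 = 14

14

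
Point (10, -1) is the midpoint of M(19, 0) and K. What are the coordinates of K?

Using the midpoint formula: M = ((x1 + x2)/2, (y1 + y2)/2)
We know M = (10, -1) and M = (19, 0)
For x: 10 = (19 + x2)/2, so x2 = 2*10 - 19 = 1
For y: -1 = (0 + y2)/2, so y2 = 2*-1 - 0 = -2
K = (1, -2)

(1, -2)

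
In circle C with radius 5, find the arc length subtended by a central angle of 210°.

Arc length = 2πr × θ/360
= 2π × 5 × 7/12
= 35*pi/6

35*pi/6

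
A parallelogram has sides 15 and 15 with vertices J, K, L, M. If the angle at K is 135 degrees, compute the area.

Area = a * b * sin(theta)
Area = 15 * 15 * sin(135 degrees)
Area = 225 * sqrt(2)/2
Area = 225*sqrt(2)/2

225*sqrt(2)/2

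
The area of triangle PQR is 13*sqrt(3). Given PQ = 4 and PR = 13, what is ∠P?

Area = (1/2) * a * b * sin(C)
sin(C) = 2 * Area / (a * b)
sin(C) = 2 * 13*sqrt(3) / (4 * 13)
sin(C) = sqrt(3)/2
C = arcsin(sqrt(3)/2) = 60°
Since sin(180° - C) = sin(C), the obtuse angle 120° gives the same area, so C = 60° or C = 120°.

60° or 120°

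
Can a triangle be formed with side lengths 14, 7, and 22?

The longest side is 22. The other two sides sum to 7 + 14 = 21.
Since 21 ≤ 22, the two shorter sides cannot reach around to close the triangle.

No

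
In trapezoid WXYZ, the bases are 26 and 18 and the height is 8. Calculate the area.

A trapezoid's area equals the midsegment times the height.
The midsegment is (26 + 18) / 2 = 22.
Area = 22 * 8 = 176.

176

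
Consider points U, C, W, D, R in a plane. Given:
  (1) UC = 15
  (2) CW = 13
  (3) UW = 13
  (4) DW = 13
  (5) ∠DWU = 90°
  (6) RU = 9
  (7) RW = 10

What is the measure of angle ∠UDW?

Step 1: By the law of cosines on triangle DWU: DU² = 13² + 13² − 2·13·13·cos(90°) = 338, so DU = 13·√2.
Step 2: By the inverse law of cosines on triangle UDW: cos(∠UDW) = ((13·√2)² + 13² − 13²) / (2·13·√2·13) = 338/478 = 0.7071, so ∠UDW = 45°.

Therefore, the measure of angle ∠UDW = 45°.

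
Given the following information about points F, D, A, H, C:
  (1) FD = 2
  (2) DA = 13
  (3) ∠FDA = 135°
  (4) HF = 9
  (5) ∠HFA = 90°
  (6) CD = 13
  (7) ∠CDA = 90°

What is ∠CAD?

Step 1: By the law of cosines on triangle ADC: AC² = 13² + 13² − 2·13·13·cos(90°) = 338, so AC = 13·√2.
Step 2: By the inverse law of cosines on triangle CAD: cos(∠CAD) = ((13·√2)² + 13² − 13²) / (2·13·√2·13) = 338/478 = 0.7071, so ∠CAD = 45°.

Therefore, the measure of angle ∠CAD = 45°.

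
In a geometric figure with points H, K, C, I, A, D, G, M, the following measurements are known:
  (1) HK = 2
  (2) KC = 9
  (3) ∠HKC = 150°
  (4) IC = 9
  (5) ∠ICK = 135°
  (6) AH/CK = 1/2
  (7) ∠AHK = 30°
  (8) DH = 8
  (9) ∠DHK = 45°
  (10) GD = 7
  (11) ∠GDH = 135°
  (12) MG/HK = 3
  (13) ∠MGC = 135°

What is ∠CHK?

Step 1: By the law of cosines on triangle HKC: HC² = 2² + 9² − 2·2·9·cos(150°) = 116.18, so HC ≈ 10.78.
Step 2: By the inverse law of cosines on triangle CHK: cos(∠CHK) = (10.78² + 2² − 9²) / (2·10.78·2) = 39.18/43.11 = 0.9087, so ∠CHK = 24.68°.

Therefore, the measure of angle ∠CHK = 24.68°.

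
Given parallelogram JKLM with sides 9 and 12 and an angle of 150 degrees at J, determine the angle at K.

Consecutive angles are supplementary: angle K = 180 - 150 = 30 degrees.

30 degrees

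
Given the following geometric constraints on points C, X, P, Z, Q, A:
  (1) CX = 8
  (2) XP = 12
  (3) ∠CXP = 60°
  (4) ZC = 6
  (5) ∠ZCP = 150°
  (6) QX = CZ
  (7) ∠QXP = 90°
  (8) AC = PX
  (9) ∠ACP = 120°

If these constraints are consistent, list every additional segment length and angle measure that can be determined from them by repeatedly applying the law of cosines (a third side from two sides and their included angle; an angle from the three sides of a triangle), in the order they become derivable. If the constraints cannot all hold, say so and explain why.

The constraints are consistent. Derivable facts, in order:
After 1 step:
- CP = 4·√7
- PQ = 6·√5
After 2 steps:
- PA ≈ 19.57
- PZ ≈ 16.06
- ∠CPX = 40.89°
- ∠PCX = 79.11°
- ∠PQX = 63.43°
- ∠QPX = 26.57°
After 3 steps:
- ∠APC = 32.07°
- ∠CAP = 27.93°
- ∠CPZ = 10.76°
- ∠CZP = 19.24°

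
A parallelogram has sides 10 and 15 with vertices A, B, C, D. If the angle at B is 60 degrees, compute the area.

The area of a parallelogram equals the product of two adjacent sides times the sine of the included angle.
This is because the height equals 15 * sin(60°) = 15*sqrt(3)/2.
Area = 10 * 15*sqrt(3)/2 = 75*sqrt(3)

75*sqrt(3)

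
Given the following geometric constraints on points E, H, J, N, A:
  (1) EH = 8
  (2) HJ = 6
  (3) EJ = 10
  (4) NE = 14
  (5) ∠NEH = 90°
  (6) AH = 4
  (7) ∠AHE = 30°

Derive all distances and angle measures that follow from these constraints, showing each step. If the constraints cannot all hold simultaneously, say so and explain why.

The constraints are consistent.

Step 1: From EH = 8, HA = 4, and ∠EHA = 30°, by the law of cosines:
  EA² = EH² + HA² - 2·EH·HA·cos(30°) = 64 + 16 - 55.43 = 24.57
  EA ≈ 4.96

Step 2: From HE = 8, EN = 14, and ∠HEN = 90°, by the law of cosines:
  HN² = HE² + EN² - 2·HE·EN·cos(90°) = 64 + 196 - 0 = 260
  HN = 2·√65

Step 3: From EH = 8, EJ = 10, HJ = 6, by the inverse law of cosines:
  cos(∠HEJ) = (EH² + EJ² - HJ²) / (2·EH·EJ)
  ∠HEJ = 36.87°

Step 4: From HE = 8, HJ = 6, EJ = 10, by the inverse law of cosines:
  cos(∠EHJ) = (HE² + HJ² - EJ²) / (2·HE·HJ)
  ∠EHJ = 90°

Step 5: From JE = 10, JH = 6, EH = 8, by the inverse law of cosines:
  cos(∠EJH) = (JE² + JH² - EH²) / (2·JE·JH)
  ∠EJH = 53.13°

Step 6: From EA = 4.96, EH = 8, AH = 4, by the inverse law of cosines:
  cos(∠AEH) = (EA² + EH² - AH²) / (2·EA·EH)
  ∠AEH = 23.79°

Step 7: From HE = 8, HN = 2·√65, EN = 14, by the inverse law of cosines:
  cos(∠EHN) = (HE² + HN² - EN²) / (2·HE·HN)
  ∠EHN = 60.26°

Step 8: From NE = 14, NH = 2·√65, EH = 8, by the inverse law of cosines:
  cos(∠ENH) = (NE² + NH² - EH²) / (2·NE·NH)
  ∠ENH = 29.74°

Step 9: From AE = 4.96, AH = 4, EH = 8, by the inverse law of cosines:
  cos(∠EAH) = (AE² + AH² - EH²) / (2·AE·AH)
  ∠EAH = 126.21°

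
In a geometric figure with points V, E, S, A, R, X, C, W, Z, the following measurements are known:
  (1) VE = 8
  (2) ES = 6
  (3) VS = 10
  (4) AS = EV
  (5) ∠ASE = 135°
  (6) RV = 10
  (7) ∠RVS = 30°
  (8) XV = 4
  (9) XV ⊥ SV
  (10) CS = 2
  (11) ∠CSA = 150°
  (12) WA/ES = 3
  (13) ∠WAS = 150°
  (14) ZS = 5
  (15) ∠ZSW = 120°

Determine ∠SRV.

Step 1: By the law of cosines on triangle RVS: RS² = 10² + 10² − 2·10·10·cos(30°) = 26.79, so RS ≈ 5.18.
Step 2: By the inverse law of cosines on triangle SRV: cos(∠SRV) = (5.18² + 10² − 10²) / (2·5.18·10) = 26.79/103.53 = 0.2588, so ∠SRV = 75°.

Therefore, the measure of angle ∠SRV = 75°.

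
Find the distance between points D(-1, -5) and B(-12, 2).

d = sqrt((-11)^2 + (7)^2) = sqrt(170)

sqrt(170)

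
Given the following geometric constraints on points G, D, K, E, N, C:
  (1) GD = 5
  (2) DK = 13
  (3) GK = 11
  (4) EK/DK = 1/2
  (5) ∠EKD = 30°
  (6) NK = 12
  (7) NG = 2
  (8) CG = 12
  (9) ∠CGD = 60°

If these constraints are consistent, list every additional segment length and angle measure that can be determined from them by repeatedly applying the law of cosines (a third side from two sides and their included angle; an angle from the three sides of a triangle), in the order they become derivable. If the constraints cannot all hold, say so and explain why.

The constraints are consistent. Derivable facts, in order:
After 1 step:
- DC = √109
- DE ≈ 8.06
- ∠DGK = 102.07°
- ∠DKG = 22.09°
- ∠GDK = 55.84°
- ∠GKN = 8.65°
- ∠GNK = 55.77°
- ∠KGN = 115.58°
After 2 steps:
- ∠CDG = 95.5°
- ∠DCG = 24.5°
- ∠DEK = 126.21°
- ∠EDK = 23.79°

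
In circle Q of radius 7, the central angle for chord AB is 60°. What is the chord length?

Chord = 2(7) sin(30°) = 7

7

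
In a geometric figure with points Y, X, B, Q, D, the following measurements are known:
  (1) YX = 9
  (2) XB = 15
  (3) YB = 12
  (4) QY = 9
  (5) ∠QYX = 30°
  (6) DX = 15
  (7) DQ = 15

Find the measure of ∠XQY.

Step 1: By the law of cosines on triangle QYX: QX² = 9² + 9² − 2·9·9·cos(30°) = 21.7, so QX ≈ 4.66.
Step 2: By the inverse law of cosines on triangle XQY: cos(∠XQY) = (4.66² + 9² − 9²) / (2·4.66·9) = 21.7/83.86 = 0.2588, so ∠XQY = 75°.

Therefore, the measure of angle ∠XQY = 75°.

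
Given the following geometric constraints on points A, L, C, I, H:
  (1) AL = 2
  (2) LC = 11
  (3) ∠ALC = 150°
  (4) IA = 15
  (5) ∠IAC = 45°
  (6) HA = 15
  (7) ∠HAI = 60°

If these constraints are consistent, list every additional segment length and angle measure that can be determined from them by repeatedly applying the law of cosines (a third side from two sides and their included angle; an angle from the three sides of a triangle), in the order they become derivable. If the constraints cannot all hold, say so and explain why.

The constraints are consistent. Derivable facts, in order:
After 1 step:
- AC ≈ 12.77
- IH = 15
After 2 steps:
- CI ≈ 10.83
- ∠ACL = 4.49°
- ∠AHI = 60°
- ∠AIH = 60°
- ∠CAL = 25.51°
After 3 steps:
- ∠ACI = 78.47°
- ∠AIC = 56.53°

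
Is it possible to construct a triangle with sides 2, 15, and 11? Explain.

The longest side is 15. The other two sides sum to 2 + 11 = 13.
Since 13 ≤ 15, the two shorter sides cannot reach around to close the triangle.

No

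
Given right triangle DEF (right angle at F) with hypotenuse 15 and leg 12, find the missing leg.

By the Pythagorean theorem: EF^2 = DE^2 - DF^2
EF^2 = 15^2 - 12^2 = 225 - 144 = 81
EF = sqrt(81) = 9

9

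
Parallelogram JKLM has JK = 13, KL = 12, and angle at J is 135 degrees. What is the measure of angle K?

Opposite sides of a parallelogram are parallel, so consecutive angles form co-interior angles on a transversal.
Co-interior angles sum to 180°, giving angle K = 180 - 135 = 45 degrees.

45 degrees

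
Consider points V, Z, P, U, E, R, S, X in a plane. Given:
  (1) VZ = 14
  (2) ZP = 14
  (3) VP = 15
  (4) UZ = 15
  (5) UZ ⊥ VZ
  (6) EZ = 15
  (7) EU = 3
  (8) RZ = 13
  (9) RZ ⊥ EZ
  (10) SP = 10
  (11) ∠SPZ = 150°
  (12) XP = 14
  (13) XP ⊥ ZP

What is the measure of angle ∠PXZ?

Step 1: By the law of cosines on triangle XPZ: XZ² = 14² + 14² − 2·14·14·cos(90°) = 392, so XZ = 14·√2.
Step 2: By the inverse law of cosines on triangle PXZ: cos(∠PXZ) = (14² + (14·√2)² − 14²) / (2·14·14·√2) = 392/554.37 = 0.7071, so ∠PXZ = 45°.

Therefore, the measure of angle ∠PXZ = 45°.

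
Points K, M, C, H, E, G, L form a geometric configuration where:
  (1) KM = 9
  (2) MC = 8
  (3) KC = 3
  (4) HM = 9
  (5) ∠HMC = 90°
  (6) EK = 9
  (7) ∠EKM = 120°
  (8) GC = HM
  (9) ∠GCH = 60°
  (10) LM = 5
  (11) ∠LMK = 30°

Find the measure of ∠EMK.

Step 1: By the law of cosines on triangle MKE: ME² = 9² + 9² − 2·9·9·cos(120°) = 243, so ME = 9·√3.
Step 2: By the inverse law of cosines on triangle EMK: cos(∠EMK) = ((9·√3)² + 9² − 9²) / (2·9·√3·9) = 243/280.59 = 0.866, so ∠EMK = 30°.

Therefore, the measure of angle ∠EMK = 30°.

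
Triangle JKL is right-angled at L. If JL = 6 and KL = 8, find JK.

In a right triangle, the square of the hypotenuse equals the sum of the squares of the two legs.
The legs are 6 and 8, so the hypotenuse = sqrt(36 + 64) = sqrt(100) = 10.

10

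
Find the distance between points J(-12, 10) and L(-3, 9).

The horizontal distance is |-3 - -12| = 9 and the vertical distance is |9 - 10| = 1.
By the Pythagorean theorem, d = sqrt(9^2 + 1^2) = sqrt(82).

sqrt(82)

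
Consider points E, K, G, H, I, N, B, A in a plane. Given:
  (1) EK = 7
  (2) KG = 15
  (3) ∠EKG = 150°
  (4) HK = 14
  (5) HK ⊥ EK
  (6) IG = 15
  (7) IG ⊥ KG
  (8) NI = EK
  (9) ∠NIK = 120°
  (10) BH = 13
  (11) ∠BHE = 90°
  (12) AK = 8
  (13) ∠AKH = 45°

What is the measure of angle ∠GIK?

Step 1: By the law of cosines on triangle IGK: IK² = 15² + 15² − 2·15·15·cos(90°) = 450, so IK = 15·√2.
Step 2: By the inverse law of cosines on triangle GIK: cos(∠GIK) = (15² + (15·√2)² − 15²) / (2·15·15·√2) = 450/636.4 = 0.7071, so ∠GIK = 45°.

Therefore, the measure of angle ∠GIK = 45°.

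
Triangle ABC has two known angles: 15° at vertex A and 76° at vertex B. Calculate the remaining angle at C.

The interior angles sum to 180°: angle C = 180 - 15 - 76 = 89°.
The triangle is acute (angles 15°, 76°, 89°).

89 degrees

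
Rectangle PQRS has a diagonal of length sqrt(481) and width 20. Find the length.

The diagonal of a rectangle forms a right triangle with the two sides.
Rearranging the Pythagorean theorem: missing side = sqrt(d^2 - known^2).
= sqrt(481 - 400) = sqrt(81) = 9.

9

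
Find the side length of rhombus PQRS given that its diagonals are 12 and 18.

Half-diagonals are 6 and 9. side = sqrt(6^2 + 9^2) = sqrt(117) = 3*sqrt(13)

3*sqrt(13)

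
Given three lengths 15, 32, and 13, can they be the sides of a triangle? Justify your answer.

Check the triangle inequality: 15 + 13 = 28 ≤ 32.
Since the sum of two sides does not exceed the third, no triangle can be formed.

No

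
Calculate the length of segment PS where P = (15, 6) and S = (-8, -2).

The horizontal distance is |-8 - 15| = 23 and the vertical distance is |-2 - 6| = 8.
By the Pythagorean theorem, d = sqrt(23^2 + 8^2) = sqrt(593).

sqrt(593)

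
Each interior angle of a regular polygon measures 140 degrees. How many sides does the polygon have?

Each interior angle of a regular n-gon is (n - 2) * 180 / n.
Setting this equal to 140:
(n - 2) * 180 / n = 140
Each exterior angle = 180 - 140 = 40 degrees.
Since exterior angles sum to 360: n = 360 / 40 = 9.

9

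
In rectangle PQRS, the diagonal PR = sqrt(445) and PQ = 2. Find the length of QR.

The diagonal of a rectangle forms a right triangle with the two sides.
Rearranging the Pythagorean theorem: missing side = sqrt(d^2 - known^2).
= sqrt(445 - 4) = sqrt(441) = 21.

21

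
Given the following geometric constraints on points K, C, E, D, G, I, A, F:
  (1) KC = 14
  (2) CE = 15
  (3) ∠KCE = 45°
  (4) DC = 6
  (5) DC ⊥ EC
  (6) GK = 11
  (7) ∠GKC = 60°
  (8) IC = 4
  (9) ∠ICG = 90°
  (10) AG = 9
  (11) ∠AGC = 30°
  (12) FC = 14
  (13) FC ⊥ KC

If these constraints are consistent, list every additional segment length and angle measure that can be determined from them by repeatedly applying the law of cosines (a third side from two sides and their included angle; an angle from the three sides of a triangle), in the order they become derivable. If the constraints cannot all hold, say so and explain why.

The constraints are consistent. Derivable facts, in order:
After 1 step:
- CG = √163
- ED = 3·√29
- KE ≈ 11.14
- KF = 14·√2
After 2 steps:
- CA ≈ 6.71
- GI = √179
- ∠CDE = 68.2°
- ∠CED = 21.8°
- ∠CEK = 62.74°
- ∠CFK = 45°
- ∠CGK = 71.74°
- ∠CKE = 72.26°
- ∠CKF = 45°
- ∠GCK = 48.26°
After 3 steps:
- ∠ACG = 42.14°
- ∠CAG = 107.86°
- ∠CGI = 17.4°
- ∠CIG = 72.6°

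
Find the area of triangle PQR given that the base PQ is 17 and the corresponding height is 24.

Area = (1/2)(17)(24) = 204

204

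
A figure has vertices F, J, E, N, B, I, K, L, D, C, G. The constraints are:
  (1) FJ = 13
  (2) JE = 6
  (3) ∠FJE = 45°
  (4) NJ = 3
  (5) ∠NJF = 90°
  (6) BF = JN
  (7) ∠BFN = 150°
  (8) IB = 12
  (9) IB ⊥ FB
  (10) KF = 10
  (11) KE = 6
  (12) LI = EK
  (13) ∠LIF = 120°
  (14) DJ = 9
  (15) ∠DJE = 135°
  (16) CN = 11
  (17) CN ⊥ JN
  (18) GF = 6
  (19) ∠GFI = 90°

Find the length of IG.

From the given relations: BF = JN = 3.
Step 1: By the law of cosines on triangle FBI: FI² = 3² + 12² − 2·3·12·cos(90°) = 153, so FI = 3·√17.
Step 2: By the law of cosines on triangle IFG: IG² = (3·√17)² + 6² − 2·3·√17·6·cos(90°) = 189, so IG = 3·√21.

Therefore, the length of IG = 3·√21.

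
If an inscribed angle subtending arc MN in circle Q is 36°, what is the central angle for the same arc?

The inscribed angle theorem states that a central angle is always twice any inscribed angle that subtends the same arc.
Since the inscribed angle is 36°, the central angle = 2 × 36° = 72°.

72°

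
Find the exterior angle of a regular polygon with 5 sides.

Each exterior angle of a regular n-gon is 360 / n.
For n = 5: 360 / 5 = 72 degrees.

72 degrees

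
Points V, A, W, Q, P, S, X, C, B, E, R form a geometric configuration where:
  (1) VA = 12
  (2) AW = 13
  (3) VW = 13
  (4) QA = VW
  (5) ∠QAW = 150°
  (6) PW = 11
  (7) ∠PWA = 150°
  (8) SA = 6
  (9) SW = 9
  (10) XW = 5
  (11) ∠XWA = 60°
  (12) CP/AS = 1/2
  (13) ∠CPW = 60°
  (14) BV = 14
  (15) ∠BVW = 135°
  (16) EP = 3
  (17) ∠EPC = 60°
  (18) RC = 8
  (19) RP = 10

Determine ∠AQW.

From the given relations: QA = VW = 13.
Step 1: By the law of cosines on triangle QAW: QW² = 13² + 13² − 2·13·13·cos(150°) = 630.72, so QW ≈ 25.11.
Step 2: By the inverse law of cosines on triangle AQW: cos(∠AQW) = (13² + 25.11² − 13²) / (2·13·25.11) = 630.72/652.97 = 0.9659, so ∠AQW = 15°.

Therefore, the measure of angle ∠AQW = 15°.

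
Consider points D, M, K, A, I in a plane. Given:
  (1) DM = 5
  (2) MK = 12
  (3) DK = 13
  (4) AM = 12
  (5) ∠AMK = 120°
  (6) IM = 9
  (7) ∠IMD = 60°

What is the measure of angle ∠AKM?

Step 1: By the law of cosines on triangle KMA: KA² = 12² + 12² − 2·12·12·cos(120°) = 432, so KA = 12·√3.
Step 2: By the inverse law of cosines on triangle AKM: cos(∠AKM) = ((12·√3)² + 12² − 12²) / (2·12·√3·12) = 432/498.83 = 0.866, so ∠AKM = 30°.

Therefore, the measure of angle ∠AKM = 30°.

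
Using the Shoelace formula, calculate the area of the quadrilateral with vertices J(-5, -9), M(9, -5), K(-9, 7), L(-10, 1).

Shoelace: sum of cross terms = 280, Area = (1/2)|280| = 140

140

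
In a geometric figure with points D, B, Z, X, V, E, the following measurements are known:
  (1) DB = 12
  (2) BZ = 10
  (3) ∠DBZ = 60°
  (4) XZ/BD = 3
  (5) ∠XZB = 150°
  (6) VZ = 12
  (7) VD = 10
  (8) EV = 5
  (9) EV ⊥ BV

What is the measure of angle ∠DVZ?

Step 1: By the law of cosines on triangle DBZ: DZ² = 12² + 10² − 2·12·10·cos(60°) = 124, so DZ = 2·√31.
Step 2: By the inverse law of cosines on triangle DVZ: cos(∠DVZ) = (10² + 12² − (2·√31)²) / (2·10·12) = 120/240 = 0.5, so ∠DVZ = 60°.

Therefore, the measure of angle ∠DVZ = 60°.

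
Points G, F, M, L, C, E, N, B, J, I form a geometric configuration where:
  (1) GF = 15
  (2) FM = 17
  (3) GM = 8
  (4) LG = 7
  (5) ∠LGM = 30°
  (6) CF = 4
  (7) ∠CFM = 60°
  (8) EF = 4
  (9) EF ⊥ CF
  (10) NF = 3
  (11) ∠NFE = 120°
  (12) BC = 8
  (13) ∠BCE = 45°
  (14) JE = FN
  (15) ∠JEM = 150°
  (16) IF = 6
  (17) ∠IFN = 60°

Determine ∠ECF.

Step 1: By the law of cosines on triangle CFE: CE² = 4² + 4² − 2·4·4·cos(90°) = 32, so CE = 4·√2.
Step 2: By the inverse law of cosines on triangle ECF: cos(∠ECF) = ((4·√2)² + 4² − 4²) / (2·4·√2·4) = 32/45.25 = 0.7071, so ∠ECF = 45°.

Therefore, the measure of angle ∠ECF = 45°.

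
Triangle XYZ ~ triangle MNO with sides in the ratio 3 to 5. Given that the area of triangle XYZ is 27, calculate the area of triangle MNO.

The ratio of areas of similar triangles = (side ratio)^2.
Side ratio = 3:5, so area ratio = 9:25.
Area of MNO / Area of XYZ = 25/9
Area of MNO = 27 * 25/9 = 75

75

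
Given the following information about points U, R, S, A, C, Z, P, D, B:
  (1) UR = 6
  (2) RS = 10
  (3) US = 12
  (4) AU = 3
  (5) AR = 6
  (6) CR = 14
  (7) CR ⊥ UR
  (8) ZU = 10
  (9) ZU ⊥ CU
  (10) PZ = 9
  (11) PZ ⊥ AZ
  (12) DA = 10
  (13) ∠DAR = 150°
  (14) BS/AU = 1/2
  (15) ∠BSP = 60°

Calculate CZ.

Step 1: By the law of cosines on triangle URC: UC² = 6² + 14² − 2·6·14·cos(90°) = 232, so UC = 2·√58.
Step 2: By the law of cosines on triangle CUZ: CZ² = (2·√58)² + 10² − 2·2·√58·10·cos(90°) = 332, so CZ = 2·√83.

Therefore, the length of CZ = 2·√83.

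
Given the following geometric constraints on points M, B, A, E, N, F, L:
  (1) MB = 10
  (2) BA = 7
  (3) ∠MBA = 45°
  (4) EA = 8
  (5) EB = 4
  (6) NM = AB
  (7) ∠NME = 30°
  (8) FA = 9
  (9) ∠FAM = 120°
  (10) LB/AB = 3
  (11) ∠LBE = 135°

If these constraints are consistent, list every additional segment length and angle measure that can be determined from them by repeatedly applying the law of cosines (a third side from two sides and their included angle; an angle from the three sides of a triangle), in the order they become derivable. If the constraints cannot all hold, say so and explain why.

The constraints are consistent. Derivable facts, in order:
After 1 step:
- EL ≈ 24
- MA ≈ 7.07
- ∠ABE = 88.98°
- ∠AEB = 61.03°
- ∠BAE = 29.99°
After 2 steps:
- MF ≈ 13.95
- ∠AMB = 44.42°
- ∠BAM = 90.58°
- ∠BEL = 38.23°
- ∠BLE = 6.77°
After 3 steps:
- ∠AFM = 26.04°
- ∠AMF = 33.96°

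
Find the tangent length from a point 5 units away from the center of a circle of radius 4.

The tangent, radius, and line from the external point to the center form a right triangle.
The right angle is where the tangent meets the radius.
By the Pythagorean theorem: tangent² + 4² = 5²
tangent² = 25 - 16 = 9
tangent = 3

3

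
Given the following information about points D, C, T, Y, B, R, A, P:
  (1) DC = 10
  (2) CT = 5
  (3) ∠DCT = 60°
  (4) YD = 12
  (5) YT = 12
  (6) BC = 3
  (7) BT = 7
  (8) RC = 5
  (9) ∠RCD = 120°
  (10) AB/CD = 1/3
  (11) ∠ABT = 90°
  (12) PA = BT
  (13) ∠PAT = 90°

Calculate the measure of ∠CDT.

Step 1: By the law of cosines on triangle DCT: DT² = 10² + 5² − 2·10·5·cos(60°) = 75, so DT = 5·√3.
Step 2: By the inverse law of cosines on triangle CDT: cos(∠CDT) = (10² + (5·√3)² − 5²) / (2·10·5·√3) = 150/173.21 = 0.866, so ∠CDT = 30°.

Therefore, the measure of angle ∠CDT = 30°.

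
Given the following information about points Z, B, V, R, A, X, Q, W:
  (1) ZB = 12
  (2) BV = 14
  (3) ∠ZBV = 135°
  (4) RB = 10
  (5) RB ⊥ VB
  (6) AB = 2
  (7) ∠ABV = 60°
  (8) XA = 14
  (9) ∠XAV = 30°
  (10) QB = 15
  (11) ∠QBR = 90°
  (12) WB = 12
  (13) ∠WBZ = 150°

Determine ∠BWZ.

Step 1: By the law of cosines on triangle WBZ: WZ² = 12² + 12² − 2·12·12·cos(150°) = 537.42, so WZ ≈ 23.18.
Step 2: By the inverse law of cosines on triangle BWZ: cos(∠BWZ) = (12² + 23.18² − 12²) / (2·12·23.18) = 537.42/556.37 = 0.9659, so ∠BWZ = 15°.

Therefore, the measure of angle ∠BWZ = 15°.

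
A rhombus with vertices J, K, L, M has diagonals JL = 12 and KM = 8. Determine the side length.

Half-diagonals are 6 and 4. side = sqrt(6^2 + 4^2) = sqrt(52) = 2*sqrt(13)

2*sqrt(13)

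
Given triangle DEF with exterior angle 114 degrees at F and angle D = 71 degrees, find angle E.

By the exterior angle theorem: exterior angle = sum of remote interior angles.
114 = 71 + angle E
angle E = 114 - 71 = 43 degrees

43 degrees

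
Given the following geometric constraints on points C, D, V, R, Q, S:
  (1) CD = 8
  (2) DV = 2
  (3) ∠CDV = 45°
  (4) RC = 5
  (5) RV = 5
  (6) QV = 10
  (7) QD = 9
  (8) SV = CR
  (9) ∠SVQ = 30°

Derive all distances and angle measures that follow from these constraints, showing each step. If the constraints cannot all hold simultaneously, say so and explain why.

The constraints are consistent.

From the given relations:
  SV = CR = 5

Step 1: From CD = 8, DV = 2, and ∠CDV = 45°, by the law of cosines:
  CV² = CD² + DV² - 2·CD·DV·cos(45°) = 64 + 4 - 22.63 = 45.37
  CV ≈ 6.74

Step 2: From QV = 10, VS = 5, and ∠QVS = 30°, by the law of cosines:
  QS² = QV² + VS² - 2·QV·VS·cos(30°) = 100 + 25 - 86.6 = 38.4
  QS ≈ 6.2

Step 3: From DQ = 9, DV = 2, QV = 10, by the inverse law of cosines:
  cos(∠QDV) = (DQ² + DV² - QV²) / (2·DQ·DV)
  ∠QDV = 114.62°

Step 4: From VD = 2, VQ = 10, DQ = 9, by the inverse law of cosines:
  cos(∠DVQ) = (VD² + VQ² - DQ²) / (2·VD·VQ)
  ∠DVQ = 54.9°

Step 5: From QD = 9, QV = 10, DV = 2, by the inverse law of cosines:
  cos(∠DQV) = (QD² + QV² - DV²) / (2·QD·QV)
  ∠DQV = 10.48°

Step 6: From CD = 8, CV = 6.74, DV = 2, by the inverse law of cosines:
  cos(∠DCV) = (CD² + CV² - DV²) / (2·CD·CV)
  ∠DCV = 12.12°

Step 7: From CR = 5, CV = 6.74, RV = 5, by the inverse law of cosines:
  cos(∠RCV) = (CR² + CV² - RV²) / (2·CR·CV)
  ∠RCV = 47.66°

Step 8: From VC = 6.74, VD = 2, CD = 8, by the inverse law of cosines:
  cos(∠CVD) = (VC² + VD² - CD²) / (2·VC·VD)
  ∠CVD = 122.88°

Step 9: From VC = 6.74, VR = 5, CR = 5, by the inverse law of cosines:
  cos(∠CVR) = (VC² + VR² - CR²) / (2·VC·VR)
  ∠CVR = 47.66°

Step 10: From RC = 5, RV = 5, CV = 6.74, by the inverse law of cosines:
  cos(∠CRV) = (RC² + RV² - CV²) / (2·RC·RV)
  ∠CRV = 84.69°

Step 11: From QS = 6.2, QV = 10, SV = 5, by the inverse law of cosines:
  cos(∠SQV) = (QS² + QV² - SV²) / (2·QS·QV)
  ∠SQV = 23.79°

Step 12: From SQ = 6.2, SV = 5, QV = 10, by the inverse law of cosines:
  cos(∠QSV) = (SQ² + SV² - QV²) / (2·SQ·SV)
  ∠QSV = 126.21°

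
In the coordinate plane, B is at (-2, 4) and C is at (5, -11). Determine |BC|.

The horizontal distance is |5 - -2| = 7 and the vertical distance is |-11 - 4| = 15.
By the Pythagorean theorem, d = sqrt(7^2 + 15^2) = sqrt(274).

sqrt(274)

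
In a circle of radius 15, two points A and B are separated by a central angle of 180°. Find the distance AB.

Chord length = 2r sin(θ/2)
= 2 × 15 × sin(180°/2)
= 2 × 15 × sin(90°)
= 30

30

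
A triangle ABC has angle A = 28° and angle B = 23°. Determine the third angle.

The interior angles sum to 180°: angle C = 180 - 28 - 23 = 129°.
The triangle is obtuse (angles 28°, 23°, 129°).

129 degrees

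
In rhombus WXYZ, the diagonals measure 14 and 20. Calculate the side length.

In a rhombus, the diagonals bisect each other perpendicularly, creating four congruent right triangles.
Each triangle has legs 7 (half of 14) and 10 (half of 20).
The hypotenuse of each right triangle is a side of the rhombus:
side = sqrt(7^2 + 10^2) = sqrt(149)

sqrt(149)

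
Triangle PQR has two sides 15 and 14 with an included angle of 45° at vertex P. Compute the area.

Area = (1/2)(15)(14) sin(45°) = (1/2)(15)(14)(sqrt(2)/2) = 105*sqrt(2)/2

105*sqrt(2)/2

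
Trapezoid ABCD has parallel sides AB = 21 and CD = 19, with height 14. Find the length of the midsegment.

The midsegment of a trapezoid = (base1 + base2) / 2
midsegment = (21 + 19) / 2
midsegment = 40 / 2
midsegment = 20

20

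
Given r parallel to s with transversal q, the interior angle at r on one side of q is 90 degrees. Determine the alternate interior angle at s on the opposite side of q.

Alternate interior angles formed by parallel lines and a transversal are equal.
The given angle is 90 degrees.
The alternate interior angle = 90 degrees.

90 degrees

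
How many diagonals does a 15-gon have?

The number of diagonals in an n-gon is n(n - 3)/2.
For n = 15: 15(15 - 3)/2 = 15 × 12 / 2 = 90.

90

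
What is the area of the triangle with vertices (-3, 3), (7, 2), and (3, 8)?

Using the Shoelace formula for a triangle:
Area = (1/2)|x0(y1 - y2) + x1(y2 - y0) + x2(y0 - y1)|
Area = (1/2)|-3(2 - 8) + 7(8 - 3) + 3(3 - 2)|
Area = (1/2)|18 + 35 + 3|
Area = (1/2)|56|
Area = (1/2)(56)
Area = 28

28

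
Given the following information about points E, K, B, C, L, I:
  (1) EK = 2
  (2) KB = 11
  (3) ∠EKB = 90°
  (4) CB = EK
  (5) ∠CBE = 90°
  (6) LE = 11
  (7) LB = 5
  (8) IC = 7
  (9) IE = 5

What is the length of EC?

From the given relations: CB = EK = 2.
Step 1: By the law of cosines on triangle BKE: BE² = 11² + 2² − 2·11·2·cos(90°) = 125, so BE = 5·√5.
Step 2: By the law of cosines on triangle EBC: EC² = (5·√5)² + 2² − 2·5·√5·2·cos(90°) = 129, so EC = √129.

Therefore, the length of EC = √129.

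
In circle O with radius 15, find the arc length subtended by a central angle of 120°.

The full circumference is 2πr = 2π(15) = 30*pi.
The arc spans 120° out of 360°, which is a fraction of 1/3.
Arc length = 30*pi × 1/3 = 10*pi.

10*pi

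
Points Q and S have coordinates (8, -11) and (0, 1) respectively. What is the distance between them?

The horizontal distance is |0 - 8| = 8 and the vertical distance is |1 - -11| = 12.
By the Pythagorean theorem, d = sqrt(8^2 + 12^2) = sqrt(208) = 4*sqrt(13).

4*sqrt(13)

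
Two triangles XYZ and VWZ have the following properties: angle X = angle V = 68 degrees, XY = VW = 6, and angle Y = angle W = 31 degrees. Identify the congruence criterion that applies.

The given information matches ASA: Two pairs of corresponding angles and the included side are equal (Angle-Side-Angle).

ASA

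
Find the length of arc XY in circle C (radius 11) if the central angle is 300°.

Arc length = 2πr × θ/360
= 2π × 11 × 5/6
= 55*pi/3

55*pi/3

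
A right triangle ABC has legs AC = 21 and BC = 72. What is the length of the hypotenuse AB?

AB = sqrt(21^2 + 72^2) = sqrt(5625) = 75

75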